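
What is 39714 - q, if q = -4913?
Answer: 44627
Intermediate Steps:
39714 - q = 39714 - 1*(-4913) = 39714 + 4913 = 44627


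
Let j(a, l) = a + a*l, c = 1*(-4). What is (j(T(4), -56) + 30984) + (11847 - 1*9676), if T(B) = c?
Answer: 33375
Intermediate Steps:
c = -4
T(B) = -4
(j(T(4), -56) + 30984) + (11847 - 1*9676) = (-4*(1 - 56) + 30984) + (11847 - 1*9676) = (-4*(-55) + 30984) + (11847 - 9676) = (220 + 30984) + 2171 = 31204 + 2171 = 33375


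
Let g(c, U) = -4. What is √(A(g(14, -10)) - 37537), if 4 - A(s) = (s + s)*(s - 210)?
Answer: I*√39245 ≈ 198.1*I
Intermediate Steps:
A(s) = 4 - 2*s*(-210 + s) (A(s) = 4 - (s + s)*(s - 210) = 4 - 2*s*(-210 + s))
√(A(g(14, -10)) - 37537) = √((4 - 2*(-4)² + 420*(-4)) - 37537) = √((4 - 2*16 - 1680) - 37537) = √((4 - 32 - 1680) - 37537) = √(-1708 - 37537) = √(-39245) = I*√39245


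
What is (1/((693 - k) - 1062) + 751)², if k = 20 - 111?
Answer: 43587835729/77284 ≈ 5.6400e+5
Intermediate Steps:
k = -91
(1/((693 - k) - 1062) + 751)² = (1/((693 - 1*(-91)) - 1062) + 751)² = (1/((693 + 91) - 1062) + 751)² = (1/(784 - 1062) + 751)² = (1/(-278) + 751)² = (-1/278 + 751)² = (208777/278)² = 43587835729/77284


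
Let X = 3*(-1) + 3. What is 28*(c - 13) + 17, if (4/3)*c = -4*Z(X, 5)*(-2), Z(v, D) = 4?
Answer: 325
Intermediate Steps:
X = 0 (X = -3 + 3 = 0)
c = 24 (c = 3*(-4*4*(-2))/4 = 3*(-16*(-2))/4 = (¾)*32 = 24)
28*(c - 13) + 17 = 28*(24 - 13) + 17 = 28*11 + 17 = 308 + 17 = 325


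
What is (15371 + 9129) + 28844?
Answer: 53344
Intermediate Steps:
(15371 + 9129) + 28844 = 24500 + 28844 = 53344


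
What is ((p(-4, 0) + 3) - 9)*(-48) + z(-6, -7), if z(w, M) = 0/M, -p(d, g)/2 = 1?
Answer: 384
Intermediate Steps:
p(d, g) = -2 (p(d, g) = -2*1 = -2)
z(w, M) = 0
((p(-4, 0) + 3) - 9)*(-48) + z(-6, -7) = ((-2 + 3) - 9)*(-48) + 0 = (1 - 9)*(-48) + 0 = -8*(-48) + 0 = 384 + 0 = 384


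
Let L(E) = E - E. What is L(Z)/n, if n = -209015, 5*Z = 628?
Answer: 0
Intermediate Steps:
Z = 628/5 (Z = (⅕)*628 = 628/5 ≈ 125.60)
L(E) = 0
L(Z)/n = 0/(-209015) = 0*(-1/209015) = 0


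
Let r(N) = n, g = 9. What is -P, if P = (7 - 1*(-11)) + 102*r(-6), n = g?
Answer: -936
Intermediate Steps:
n = 9
r(N) = 9
P = 936 (P = (7 - 1*(-11)) + 102*9 = (7 + 11) + 918 = 18 + 918 = 936)
-P = -1*936 = -936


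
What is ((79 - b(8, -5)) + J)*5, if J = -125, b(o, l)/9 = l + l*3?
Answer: 670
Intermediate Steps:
b(o, l) = 36*l (b(o, l) = 9*(l + l*3) = 9*(l + 3*l) = 9*(4*l) = 36*l)
((79 - b(8, -5)) + J)*5 = ((79 - 36*(-5)) - 125)*5 = ((79 - 1*(-180)) - 125)*5 = ((79 + 180) - 125)*5 = (259 - 125)*5 = 134*5 = 670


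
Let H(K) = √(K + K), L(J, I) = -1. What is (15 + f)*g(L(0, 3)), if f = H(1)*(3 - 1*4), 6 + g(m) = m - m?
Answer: -90 + 6*√2 ≈ -81.515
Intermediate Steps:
H(K) = √2*√K (H(K) = √(2*K) = √2*√K)
g(m) = -6 (g(m) = -6 + (m - m) = -6 + 0 = -6)
f = -√2 (f = (√2*√1)*(3 - 1*4) = (√2*1)*(3 - 4) = √2*(-1) = -√2 ≈ -1.4142)
(15 + f)*g(L(0, 3)) = (15 - √2)*(-6) = -90 + 6*√2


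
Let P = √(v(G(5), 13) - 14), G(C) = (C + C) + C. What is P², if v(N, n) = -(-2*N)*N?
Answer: 436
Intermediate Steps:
G(C) = 3*C (G(C) = 2*C + C = 3*C)
v(N, n) = 2*N² (v(N, n) = -(-2)*N² = 2*N²)
P = 2*√109 (P = √(2*(3*5)² - 14) = √(2*15² - 14) = √(2*225 - 14) = √(450 - 14) = √436 = 2*√109 ≈ 20.881)
P² = (2*√109)² = 436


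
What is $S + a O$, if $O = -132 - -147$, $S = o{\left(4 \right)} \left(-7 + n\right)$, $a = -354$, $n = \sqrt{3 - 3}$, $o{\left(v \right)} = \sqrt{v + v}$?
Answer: $-5310 - 14 \sqrt{2} \approx -5329.8$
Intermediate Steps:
$o{\left(v \right)} = \sqrt{2} \sqrt{v}$ ($o{\left(v \right)} = \sqrt{2 v} = \sqrt{2} \sqrt{v}$)
$n = 0$ ($n = \sqrt{0} = 0$)
$S = - 14 \sqrt{2}$ ($S = \sqrt{2} \sqrt{4} \left(-7 + 0\right) = \sqrt{2} \cdot 2 \left(-7\right) = 2 \sqrt{2} \left(-7\right) = - 14 \sqrt{2} \approx -19.799$)
$O = 15$ ($O = -132 + 147 = 15$)
$S + a O = - 14 \sqrt{2} - 5310 = -5310 - 14 \sqrt{2}$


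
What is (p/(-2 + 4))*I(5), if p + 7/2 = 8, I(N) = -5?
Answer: -45/4 ≈ -11.250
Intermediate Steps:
p = 9/2 (p = -7/2 + 8 = 9/2 ≈ 4.5000)
(p/(-2 + 4))*I(5) = ((9/2)/(-2 + 4))*(-5) = ((9/2)/2)*(-5) = ((½)*(9/2))*(-5) = (9/4)*(-5) = -45/4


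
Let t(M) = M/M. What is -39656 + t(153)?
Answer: -39655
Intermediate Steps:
t(M) = 1
-39656 + t(153) = -39656 + 1 = -39655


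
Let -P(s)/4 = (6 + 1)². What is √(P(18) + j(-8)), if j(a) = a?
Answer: 2*I*√51 ≈ 14.283*I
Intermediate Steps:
P(s) = -196 (P(s) = -4*(6 + 1)² = -4*7² = -4*49 = -196)
√(P(18) + j(-8)) = √(-196 - 8) = √(-204) = 2*I*√51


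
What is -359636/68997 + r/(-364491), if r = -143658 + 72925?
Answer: -42067906825/8382928509 ≈ -5.0183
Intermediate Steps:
r = -70733
-359636/68997 + r/(-364491) = -359636/68997 - 70733/(-364491) = -359636*1/68997 - 70733*(-1/364491) = -359636/68997 + 70733/364491 = -42067906825/8382928509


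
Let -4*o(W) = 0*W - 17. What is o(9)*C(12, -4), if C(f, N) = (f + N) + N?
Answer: 17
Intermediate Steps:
o(W) = 17/4 (o(W) = -(0*W - 17)/4 = -(0 - 17)/4 = -¼*(-17) = 17/4)
C(f, N) = f + 2*N (C(f, N) = (N + f) + N = f + 2*N)
o(9)*C(12, -4) = 17*(12 + 2*(-4))/4 = 17*(12 - 8)/4 = (17/4)*4 = 17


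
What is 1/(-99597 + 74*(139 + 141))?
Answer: -1/78877 ≈ -1.2678e-5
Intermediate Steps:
1/(-99597 + 74*(139 + 141)) = 1/(-99597 + 74*280) = 1/(-99597 + 20720) = 1/(-78877) = -1/78877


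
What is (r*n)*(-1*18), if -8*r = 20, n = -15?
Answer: -675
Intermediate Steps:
r = -5/2 (r = -⅛*20 = -5/2 ≈ -2.5000)
(r*n)*(-1*18) = (-5/2*(-15))*(-1*18) = (75/2)*(-18) = -675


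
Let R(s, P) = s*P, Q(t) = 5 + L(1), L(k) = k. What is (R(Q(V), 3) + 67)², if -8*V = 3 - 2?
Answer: 7225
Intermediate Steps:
V = -⅛ (V = -(3 - 2)/8 = -⅛*1 = -⅛ ≈ -0.12500)
Q(t) = 6 (Q(t) = 5 + 1 = 6)
R(s, P) = P*s
(R(Q(V), 3) + 67)² = (3*6 + 67)² = (18 + 67)² = 85² = 7225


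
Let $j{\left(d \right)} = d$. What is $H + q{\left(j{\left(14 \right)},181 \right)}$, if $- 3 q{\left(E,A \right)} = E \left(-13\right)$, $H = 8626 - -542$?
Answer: $\frac{27686}{3} \approx 9228.7$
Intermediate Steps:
$H = 9168$ ($H = 8626 + 542 = 9168$)
$q{\left(E,A \right)} = \frac{13 E}{3}$ ($q{\left(E,A \right)} = - \frac{E \left(-13\right)}{3} = - \frac{\left(-13\right) E}{3} = \frac{13 E}{3}$)
$H + q{\left(j{\left(14 \right)},181 \right)} = 9168 + \frac{13}{3} \cdot 14 = 9168 + \frac{182}{3} = \frac{27686}{3}$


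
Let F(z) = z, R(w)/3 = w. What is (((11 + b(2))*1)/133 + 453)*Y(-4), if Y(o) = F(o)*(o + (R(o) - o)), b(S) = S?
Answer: 2892576/133 ≈ 21749.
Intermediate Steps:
R(w) = 3*w
Y(o) = 3*o**2 (Y(o) = o*(o + (3*o - o)) = o*(o + 2*o) = o*(3*o) = 3*o**2)
(((11 + b(2))*1)/133 + 453)*Y(-4) = (((11 + 2)*1)/133 + 453)*(3*(-4)**2) = ((13*1)*(1/133) + 453)*(3*16) = (13*(1/133) + 453)*48 = (13/133 + 453)*48 = (60262/133)*48 = 2892576/133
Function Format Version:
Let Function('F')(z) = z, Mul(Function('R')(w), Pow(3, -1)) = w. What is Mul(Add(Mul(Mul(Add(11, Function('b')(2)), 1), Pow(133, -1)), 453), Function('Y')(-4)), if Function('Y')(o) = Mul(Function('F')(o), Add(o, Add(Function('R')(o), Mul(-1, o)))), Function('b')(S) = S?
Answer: Rational(2892576, 133) ≈ 21749.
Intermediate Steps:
Function('R')(w) = Mul(3, w)
Function('Y')(o) = Mul(3, Pow(o, 2)) (Function('Y')(o) = Mul(o, Add(o, Add(Mul(3, o), Mul(-1, o)))) = Mul(o, Add(o, Mul(2, o))) = Mul(o, Mul(3, o)) = Mul(3, Pow(o, 2)))
Mul(Add(Mul(Mul(Add(11, Function('b')(2)), 1), Pow(133, -1)), 453), Function('Y')(-4)) = Mul(Add(Mul(Mul(Add(11, 2), 1), Pow(133, -1)), 453), Mul(3, Pow(-4, 2))) = Mul(Add(Mul(Mul(13, 1), Rational(1, 133)), 453), Mul(3, 16)) = Mul(Add(Mul(13, Rational(1, 133)), 453), 48) = Mul(Add(Rational(13, 133), 453), 48) = Mul(Rational(60262, 133), 48) = Rational(2892576, 133)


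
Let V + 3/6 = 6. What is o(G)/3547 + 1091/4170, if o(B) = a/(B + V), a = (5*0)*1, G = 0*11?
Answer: 1091/4170 ≈ 0.26163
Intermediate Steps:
V = 11/2 (V = -1/2 + 6 = 11/2 ≈ 5.5000)
G = 0
a = 0 (a = 0*1 = 0)
o(B) = 0 (o(B) = 0/(B + 11/2) = 0/(11/2 + B) = 0)
o(G)/3547 + 1091/4170 = 0/3547 + 1091/4170 = 0*(1/3547) + 1091*(1/4170) = 0 + 1091/4170 = 1091/4170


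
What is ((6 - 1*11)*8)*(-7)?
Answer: 280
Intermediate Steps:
((6 - 1*11)*8)*(-7) = ((6 - 11)*8)*(-7) = -5*8*(-7) = -40*(-7) = 280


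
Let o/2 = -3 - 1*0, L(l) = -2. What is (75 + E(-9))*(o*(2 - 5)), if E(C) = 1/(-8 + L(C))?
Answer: 6741/5 ≈ 1348.2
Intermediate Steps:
E(C) = -⅒ (E(C) = 1/(-8 - 2) = 1/(-10) = -⅒)
o = -6 (o = 2*(-3 - 1*0) = 2*(-3 + 0) = 2*(-3) = -6)
(75 + E(-9))*(o*(2 - 5)) = (75 - ⅒)*(-6*(2 - 5)) = 749*(-6*(-3))/10 = (749/10)*18 = 6741/5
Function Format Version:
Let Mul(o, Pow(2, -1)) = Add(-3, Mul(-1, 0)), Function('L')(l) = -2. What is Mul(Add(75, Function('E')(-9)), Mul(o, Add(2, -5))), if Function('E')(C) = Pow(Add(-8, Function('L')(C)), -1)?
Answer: Rational(6741, 5) ≈ 1348.2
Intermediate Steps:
Function('E')(C) = Rational(-1, 10) (Function('E')(C) = Pow(Add(-8, -2), -1) = Pow(-10, -1) = Rational(-1, 10))
o = -6 (o = Mul(2, Add(-3, Mul(-1, 0))) = Mul(2, Add(-3, 0)) = Mul(2, -3) = -6)
Mul(Add(75, Function('E')(-9)), Mul(o, Add(2, -5))) = Mul(Add(75, Rational(-1, 10)), Mul(-6, Add(2, -5))) = Mul(Rational(749, 10), Mul(-6, -3)) = Mul(Rational(749, 10), 18) = Rational(6741, 5)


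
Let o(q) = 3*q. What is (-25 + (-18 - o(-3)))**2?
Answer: 1156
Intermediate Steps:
(-25 + (-18 - o(-3)))**2 = (-25 + (-18 - 3*(-3)))**2 = (-25 + (-18 - 1*(-9)))**2 = (-25 + (-18 + 9))**2 = (-25 - 9)**2 = (-34)**2 = 1156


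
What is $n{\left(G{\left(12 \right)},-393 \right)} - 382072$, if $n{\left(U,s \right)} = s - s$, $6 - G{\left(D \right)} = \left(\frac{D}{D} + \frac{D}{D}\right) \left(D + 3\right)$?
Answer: $-382072$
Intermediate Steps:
$G{\left(D \right)} = - 2 D$ ($G{\left(D \right)} = 6 - \left(\frac{D}{D} + \frac{D}{D}\right) \left(D + 3\right) = 6 - \left(1 + 1\right) \left(3 + D\right) = 6 - 2 \left(3 + D\right) = 6 - \left(6 + 2 D\right) = - 2 D$)
$n{\left(U,s \right)} = 0$
$n{\left(G{\left(12 \right)},-393 \right)} - 382072 = 0 - 382072 = -382072$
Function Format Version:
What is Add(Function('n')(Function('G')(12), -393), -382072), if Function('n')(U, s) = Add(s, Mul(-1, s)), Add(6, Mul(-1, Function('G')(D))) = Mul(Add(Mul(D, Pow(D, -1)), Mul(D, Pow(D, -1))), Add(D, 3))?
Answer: -382072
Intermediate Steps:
Function('G')(D) = Mul(-2, D) (Function('G')(D) = Add(6, Mul(-1, Mul(Add(Mul(D, Pow(D, -1)), Mul(D, Pow(D, -1))), Add(D, 3)))) = Add(6, Mul(-1, Mul(Add(1, 1), Add(3, D)))) = Add(6, Mul(-1, Mul(2, Add(3, D)))) = Add(6, Mul(-1, Add(6, Mul(2, D)))) = Add(6, Add(-6, Mul(-2, D))) = Mul(-2, D))
Function('n')(U, s) = 0
Add(Function('n')(Function('G')(12), -393), -382072) = Add(0, -382072) = -382072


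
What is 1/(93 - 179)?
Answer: -1/86 ≈ -0.011628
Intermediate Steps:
1/(93 - 179) = 1/(-86) = -1/86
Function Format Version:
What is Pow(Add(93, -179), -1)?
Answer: Rational(-1, 86) ≈ -0.011628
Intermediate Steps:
Pow(Add(93, -179), -1) = Pow(-86, -1) = Rational(-1, 86)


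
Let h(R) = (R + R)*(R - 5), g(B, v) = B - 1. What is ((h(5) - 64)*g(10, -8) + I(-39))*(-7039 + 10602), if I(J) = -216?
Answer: -2821896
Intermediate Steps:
g(B, v) = -1 + B
h(R) = 2*R*(-5 + R) (h(R) = (2*R)*(-5 + R) = 2*R*(-5 + R))
((h(5) - 64)*g(10, -8) + I(-39))*(-7039 + 10602) = ((2*5*(-5 + 5) - 64)*(-1 + 10) - 216)*(-7039 + 10602) = ((2*5*0 - 64)*9 - 216)*3563 = ((0 - 64)*9 - 216)*3563 = (-64*9 - 216)*3563 = (-576 - 216)*3563 = -792*3563 = -2821896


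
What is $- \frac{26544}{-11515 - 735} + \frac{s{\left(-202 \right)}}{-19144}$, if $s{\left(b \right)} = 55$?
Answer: $\frac{36248899}{16751000} \approx 2.164$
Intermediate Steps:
$- \frac{26544}{-11515 - 735} + \frac{s{\left(-202 \right)}}{-19144} = - \frac{26544}{-11515 - 735} + \frac{55}{-19144} = - \frac{26544}{-11515 - 735} + 55 \left(- \frac{1}{19144}\right) = - \frac{26544}{-12250} - \frac{55}{19144} = \left(-26544\right) \left(- \frac{1}{12250}\right) - \frac{55}{19144} = \frac{1896}{875} - \frac{55}{19144} = \frac{36248899}{16751000}$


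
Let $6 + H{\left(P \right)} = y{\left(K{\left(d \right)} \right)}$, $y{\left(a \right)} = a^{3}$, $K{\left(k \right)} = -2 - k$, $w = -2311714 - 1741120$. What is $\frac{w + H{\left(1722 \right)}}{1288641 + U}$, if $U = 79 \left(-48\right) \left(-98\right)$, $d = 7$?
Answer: $- \frac{4053569}{1660257} \approx -2.4415$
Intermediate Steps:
$U = 371616$ ($U = \left(-3792\right) \left(-98\right) = 371616$)
$w = -4052834$ ($w = -2311714 - 1741120 = -4052834$)
$H{\left(P \right)} = -735$ ($H{\left(P \right)} = -6 + \left(-2 - 7\right)^{3} = -6 + \left(-9\right)^{3} = -6 - 729 = -735$)
$\frac{w + H{\left(1722 \right)}}{1288641 + U} = \frac{-4052834 - 735}{1288641 + 371616} = - \frac{4053569}{1660257}$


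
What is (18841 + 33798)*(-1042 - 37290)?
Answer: -2017758148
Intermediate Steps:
(18841 + 33798)*(-1042 - 37290) = 52639*(-38332) = -2017758148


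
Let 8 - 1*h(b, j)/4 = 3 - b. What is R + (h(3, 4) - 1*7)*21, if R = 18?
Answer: 543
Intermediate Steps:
h(b, j) = 20 + 4*b (h(b, j) = 32 - 4*(3 - b) = 32 + (-12 + 4*b) = 20 + 4*b)
R + (h(3, 4) - 1*7)*21 = 18 + ((20 + 4*3) - 1*7)*21 = 18 + ((20 + 12) - 7)*21 = 18 + (32 - 7)*21 = 18 + 25*21 = 18 + 525 = 543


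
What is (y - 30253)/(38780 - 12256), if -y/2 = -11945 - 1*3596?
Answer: 829/26524 ≈ 0.031255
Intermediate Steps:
y = 31082 (y = -2*(-11945 - 1*3596) = -2*(-11945 - 3596) = -2*(-15541) = 31082)
(y - 30253)/(38780 - 12256) = (31082 - 30253)/(38780 - 12256) = 829/26524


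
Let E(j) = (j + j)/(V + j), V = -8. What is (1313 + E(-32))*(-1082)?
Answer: -7111986/5 ≈ -1.4224e+6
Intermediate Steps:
E(j) = 2*j/(-8 + j) (E(j) = (j + j)/(-8 + j) = (2*j)/(-8 + j) = 2*j/(-8 + j))
(1313 + E(-32))*(-1082) = (1313 + 2*(-32)/(-8 - 32))*(-1082) = (1313 + 2*(-32)/(-40))*(-1082) = (1313 + 2*(-32)*(-1/40))*(-1082) = (1313 + 8/5)*(-1082) = (6573/5)*(-1082) = -7111986/5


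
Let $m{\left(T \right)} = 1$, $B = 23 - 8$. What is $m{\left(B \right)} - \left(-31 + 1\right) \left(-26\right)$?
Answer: $-779$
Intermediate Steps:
$B = 15$
$m{\left(B \right)} - \left(-31 + 1\right) \left(-26\right) = 1 - \left(-31 + 1\right) \left(-26\right) = 1 - \left(-30\right) \left(-26\right) = 1 - 780 = -779$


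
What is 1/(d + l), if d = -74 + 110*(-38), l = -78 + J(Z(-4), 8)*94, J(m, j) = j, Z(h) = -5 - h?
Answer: -1/3580 ≈ -0.00027933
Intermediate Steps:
l = 674 (l = -78 + 8*94 = -78 + 752 = 674)
d = -4254 (d = -74 - 4180 = -4254)
1/(d + l) = 1/(-4254 + 674) = 1/(-3580) = -1/3580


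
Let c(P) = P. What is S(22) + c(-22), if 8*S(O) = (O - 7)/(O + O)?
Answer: -7729/352 ≈ -21.957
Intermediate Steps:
S(O) = (-7 + O)/(16*O) (S(O) = ((O - 7)/(O + O))/8 = ((-7 + O)/((2*O)))/8 = ((-7 + O)*(1/(2*O)))/8 = ((-7 + O)/(2*O))/8 = (-7 + O)/(16*O))
S(22) + c(-22) = (1/16)*(-7 + 22)/22 - 22 = (1/16)*(1/22)*15 - 22 = 15/352 - 22 = -7729/352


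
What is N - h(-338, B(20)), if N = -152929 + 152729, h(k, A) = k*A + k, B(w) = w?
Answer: 6898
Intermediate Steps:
h(k, A) = k + A*k (h(k, A) = A*k + k = k + A*k)
N = -200
N - h(-338, B(20)) = -200 - (-338)*(1 + 20) = -200 - (-338)*21 = -200 - 1*(-7098) = -200 + 7098 = 6898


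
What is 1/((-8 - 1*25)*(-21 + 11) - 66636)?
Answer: -1/66306 ≈ -1.5082e-5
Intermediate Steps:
1/((-8 - 1*25)*(-21 + 11) - 66636) = 1/((-8 - 25)*(-10) - 66636) = 1/(-33*(-10) - 66636) = 1/(330 - 66636) = 1/(-66306) = -1/66306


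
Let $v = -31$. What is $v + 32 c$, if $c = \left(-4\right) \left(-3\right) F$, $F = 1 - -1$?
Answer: $737$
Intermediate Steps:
$F = 2$ ($F = 1 + 1 = 2$)
$c = 24$ ($c = \left(-4\right) \left(-3\right) 2 = 12 \cdot 2 = 24$)
$v + 32 c = -31 + 32 \cdot 24 = -31 + 768 = 737$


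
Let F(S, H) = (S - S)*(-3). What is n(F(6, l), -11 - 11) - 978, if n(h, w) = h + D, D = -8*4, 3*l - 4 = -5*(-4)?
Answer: -1010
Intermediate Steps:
l = 8 (l = 4/3 + (-5*(-4))/3 = 4/3 + (1/3)*20 = 4/3 + 20/3 = 8)
F(S, H) = 0 (F(S, H) = 0*(-3) = 0)
D = -32
n(h, w) = -32 + h (n(h, w) = h - 32 = -32 + h)
n(F(6, l), -11 - 11) - 978 = (-32 + 0) - 978 = -32 - 978 = -1010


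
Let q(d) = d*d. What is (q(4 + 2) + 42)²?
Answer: 6084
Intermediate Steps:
q(d) = d²
(q(4 + 2) + 42)² = ((4 + 2)² + 42)² = (6² + 42)² = (36 + 42)² = 78² = 6084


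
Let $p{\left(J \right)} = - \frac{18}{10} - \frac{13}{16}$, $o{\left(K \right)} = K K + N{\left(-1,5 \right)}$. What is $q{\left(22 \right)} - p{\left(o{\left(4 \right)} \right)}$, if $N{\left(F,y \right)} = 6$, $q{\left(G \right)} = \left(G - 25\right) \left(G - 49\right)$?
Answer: $\frac{6689}{80} \approx 83.613$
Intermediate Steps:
$q{\left(G \right)} = \left(-49 + G\right) \left(-25 + G\right)$ ($q{\left(G \right)} = \left(-25 + G\right) \left(-49 + G\right) = \left(-49 + G\right) \left(-25 + G\right)$)
$o{\left(K \right)} = 6 + K^{2}$ ($o{\left(K \right)} = K K + 6 = K^{2} + 6 = 6 + K^{2}$)
$p{\left(J \right)} = - \frac{209}{80}$ ($p{\left(J \right)} = \left(-18\right) \frac{1}{10} - \frac{13}{16} = - \frac{9}{5} - \frac{13}{16} = - \frac{209}{80}$)
$q{\left(22 \right)} - p{\left(o{\left(4 \right)} \right)} = \left(1225 + 22^{2} - 1628\right) - - \frac{209}{80} = \left(1225 + 484 - 1628\right) + \frac{209}{80} = 81 + \frac{209}{80} = \frac{6689}{80}$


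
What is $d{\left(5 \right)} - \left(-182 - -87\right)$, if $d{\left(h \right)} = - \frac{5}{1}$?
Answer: $90$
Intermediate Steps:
$d{\left(h \right)} = -5$ ($d{\left(h \right)} = \left(-5\right) 1 = -5$)
$d{\left(5 \right)} - \left(-182 - -87\right) = -5 - \left(-182 - -87\right) = -5 - \left(-182 + 87\right) = -5 - -95 = -5 + 95 = 90$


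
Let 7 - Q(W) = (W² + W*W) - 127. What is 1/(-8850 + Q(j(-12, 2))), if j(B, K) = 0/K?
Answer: -1/8716 ≈ -0.00011473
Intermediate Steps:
j(B, K) = 0
Q(W) = 134 - 2*W² (Q(W) = 7 - ((W² + W*W) - 127) = 7 - ((W² + W²) - 127) = 7 - (2*W² - 127) = 7 - (-127 + 2*W²) = 7 + (127 - 2*W²) = 134 - 2*W²)
1/(-8850 + Q(j(-12, 2))) = 1/(-8850 + (134 - 2*0²)) = 1/(-8850 + (134 - 2*0)) = 1/(-8850 + (134 + 0)) = 1/(-8850 + 134) = 1/(-8716) = -1/8716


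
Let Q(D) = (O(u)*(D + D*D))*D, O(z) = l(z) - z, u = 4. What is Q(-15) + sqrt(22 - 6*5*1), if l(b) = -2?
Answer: 18900 + 2*I*sqrt(2) ≈ 18900.0 + 2.8284*I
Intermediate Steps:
O(z) = -2 - z
Q(D) = D*(-6*D - 6*D**2) (Q(D) = ((-2 - 1*4)*(D + D*D))*D = ((-2 - 4)*(D + D**2))*D = (-6*(D + D**2))*D = (-6*D - 6*D**2)*D = D*(-6*D - 6*D**2))
Q(-15) + sqrt(22 - 6*5*1) = 6*(-15)**2*(-1 - 1*(-15)) + sqrt(22 - 6*5*1) = 6*225*(-1 + 15) + sqrt(22 - 30*1) = 6*225*14 + sqrt(22 - 30) = 18900 + sqrt(-8) = 18900 + 2*I*sqrt(2)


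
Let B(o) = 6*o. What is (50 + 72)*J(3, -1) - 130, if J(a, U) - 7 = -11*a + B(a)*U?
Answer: -5498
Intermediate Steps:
J(a, U) = 7 - 11*a + 6*U*a (J(a, U) = 7 + (-11*a + (6*a)*U) = 7 + (-11*a + 6*U*a) = 7 - 11*a + 6*U*a)
(50 + 72)*J(3, -1) - 130 = (50 + 72)*(7 - 11*3 + 6*(-1)*3) - 130 = 122*(7 - 33 - 18) - 130 = 122*(-44) - 130 = -5368 - 130 = -5498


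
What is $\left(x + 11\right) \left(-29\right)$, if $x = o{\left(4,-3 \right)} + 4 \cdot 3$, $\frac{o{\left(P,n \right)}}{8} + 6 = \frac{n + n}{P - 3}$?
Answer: $2117$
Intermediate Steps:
$o{\left(P,n \right)} = -48 + \frac{16 n}{-3 + P}$ ($o{\left(P,n \right)} = -48 + 8 \frac{n + n}{P - 3} = -48 + 8 \frac{2 n}{-3 + P} = -48 + \frac{16 n}{-3 + P}$)
$x = -84$ ($x = \frac{16 \left(9 - 3 - 12\right)}{-3 + 4} + 4 \cdot 3 = \frac{16 \left(9 - 3 - 12\right)}{1} + 12 = 16 \cdot 1 \left(-6\right) + 12 = -96 + 12 = -84$)
$\left(x + 11\right) \left(-29\right) = \left(-84 + 11\right) \left(-29\right) = \left(-73\right) \left(-29\right) = 2117$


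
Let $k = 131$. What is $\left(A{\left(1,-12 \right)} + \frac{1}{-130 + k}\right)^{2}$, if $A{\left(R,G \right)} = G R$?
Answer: $121$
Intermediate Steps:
$\left(A{\left(1,-12 \right)} + \frac{1}{-130 + k}\right)^{2} = \left(\left(-12\right) 1 + \frac{1}{-130 + 131}\right)^{2} = \left(-12 + 1^{-1}\right)^{2} = \left(-12 + 1\right)^{2} = \left(-11\right)^{2} = 121$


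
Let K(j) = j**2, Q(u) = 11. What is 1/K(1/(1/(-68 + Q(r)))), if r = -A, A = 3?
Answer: 1/3249 ≈ 0.00030779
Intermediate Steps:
r = -3 (r = -1*3 = -3)
1/K(1/(1/(-68 + Q(r)))) = 1/((1/(1/(-68 + 11)))**2) = 1/((1/(1/(-57)))**2) = 1/((1/(-1/57))**2) = 1/((-57)**2) = 1/3249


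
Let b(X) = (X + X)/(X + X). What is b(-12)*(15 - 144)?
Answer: -129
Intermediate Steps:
b(X) = 1 (b(X) = (2*X)/((2*X)) = (2*X)*(1/(2*X)) = 1)
b(-12)*(15 - 144) = 1*(15 - 144) = 1*(-129) = -129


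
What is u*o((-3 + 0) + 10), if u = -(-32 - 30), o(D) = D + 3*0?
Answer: 434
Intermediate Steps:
o(D) = D (o(D) = D + 0 = D)
u = 62 (u = -1*(-62) = 62)
u*o((-3 + 0) + 10) = 62*((-3 + 0) + 10) = 62*(-3 + 10) = 62*7 = 434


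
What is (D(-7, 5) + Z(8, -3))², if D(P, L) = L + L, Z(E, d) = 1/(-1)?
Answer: 81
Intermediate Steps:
Z(E, d) = -1 (Z(E, d) = 1*(-1) = -1)
D(P, L) = 2*L
(D(-7, 5) + Z(8, -3))² = (2*5 - 1)² = (10 - 1)² = 9² = 81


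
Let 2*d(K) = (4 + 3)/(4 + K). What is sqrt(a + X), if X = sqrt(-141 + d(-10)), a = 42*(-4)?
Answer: sqrt(-6048 + 6*I*sqrt(5097))/6 ≈ 0.45872 + 12.97*I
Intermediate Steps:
d(K) = 7/(2*(4 + K)) (d(K) = ((4 + 3)/(4 + K))/2 = (7/(4 + K))/2 = 7/(2*(4 + K)))
a = -168
X = I*sqrt(5097)/6 (X = sqrt(-141 + 7/(2*(4 - 10))) = sqrt(-141 + (7/2)/(-6)) = sqrt(-141 + (7/2)*(-1/6)) = sqrt(-141 - 7/12) = sqrt(-1699/12) = I*sqrt(5097)/6 ≈ 11.899*I)
sqrt(a + X) = sqrt(-168 + I*sqrt(5097)/6)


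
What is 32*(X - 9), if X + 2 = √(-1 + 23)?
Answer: -352 + 32*√22 ≈ -201.91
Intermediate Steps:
X = -2 + √22 (X = -2 + √(-1 + 23) = -2 + √22 ≈ 2.6904)
32*(X - 9) = 32*((-2 + √22) - 9) = 32*(-11 + √22) = -352 + 32*√22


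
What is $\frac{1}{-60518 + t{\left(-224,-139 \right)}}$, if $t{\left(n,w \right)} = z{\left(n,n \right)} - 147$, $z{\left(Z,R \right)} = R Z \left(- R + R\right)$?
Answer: $- \frac{1}{60665} \approx -1.6484 \cdot 10^{-5}$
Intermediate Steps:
$z{\left(Z,R \right)} = 0$ ($z{\left(Z,R \right)} = R Z 0 = 0$)
$t{\left(n,w \right)} = -147$ ($t{\left(n,w \right)} = 0 - 147 = -147$)
$\frac{1}{-60518 + t{\left(-224,-139 \right)}} = \frac{1}{-60518 - 147} = \frac{1}{-60665} = - \frac{1}{60665}$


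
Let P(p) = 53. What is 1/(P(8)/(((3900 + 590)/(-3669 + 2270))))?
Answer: -4490/74147 ≈ -0.060555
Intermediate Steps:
1/(P(8)/(((3900 + 590)/(-3669 + 2270)))) = 1/(53/(((3900 + 590)/(-3669 + 2270)))) = 1/(53/((4490/(-1399)))) = 1/(53/((4490*(-1/1399)))) = 1/(53/(-4490/1399)) = 1/(53*(-1399/4490)) = 1/(-74147/4490) = -4490/74147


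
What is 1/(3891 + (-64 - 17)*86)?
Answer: -1/3075 ≈ -0.00032520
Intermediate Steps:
1/(3891 + (-64 - 17)*86) = 1/(3891 - 81*86) = 1/(3891 - 6966) = 1/(-3075) = -1/3075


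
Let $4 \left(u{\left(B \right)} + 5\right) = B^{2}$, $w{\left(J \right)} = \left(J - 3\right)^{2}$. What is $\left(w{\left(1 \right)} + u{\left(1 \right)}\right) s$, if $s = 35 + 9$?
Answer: $-33$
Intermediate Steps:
$w{\left(J \right)} = \left(-3 + J\right)^{2}$
$u{\left(B \right)} = -5 + \frac{B^{2}}{4}$
$s = 44$
$\left(w{\left(1 \right)} + u{\left(1 \right)}\right) s = \left(\left(-3 + 1\right)^{2} - \left(5 - \frac{1^{2}}{4}\right)\right) 44 = \left(\left(-2\right)^{2} + \left(-5 + \frac{1}{4} \cdot 1\right)\right) 44 = \left(4 + \left(-5 + \frac{1}{4}\right)\right) 44 = \left(4 - \frac{19}{4}\right) 44 = \left(- \frac{3}{4}\right) 44 = -33$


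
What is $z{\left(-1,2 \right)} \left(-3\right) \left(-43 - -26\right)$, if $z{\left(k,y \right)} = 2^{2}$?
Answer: $204$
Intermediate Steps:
$z{\left(k,y \right)} = 4$
$z{\left(-1,2 \right)} \left(-3\right) \left(-43 - -26\right) = 4 \left(-3\right) \left(-43 - -26\right) = - 12 \left(-43 + 26\right) = \left(-12\right) \left(-17\right) = 204$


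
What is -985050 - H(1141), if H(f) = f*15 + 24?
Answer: -1002189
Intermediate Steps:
H(f) = 24 + 15*f (H(f) = 15*f + 24 = 24 + 15*f)
-985050 - H(1141) = -985050 - (24 + 15*1141) = -985050 - (24 + 17115) = -985050 - 1*17139 = -985050 - 17139 = -1002189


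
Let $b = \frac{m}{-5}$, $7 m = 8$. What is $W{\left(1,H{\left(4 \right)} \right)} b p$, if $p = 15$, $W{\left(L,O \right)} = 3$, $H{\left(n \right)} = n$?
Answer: $- \frac{72}{7} \approx -10.286$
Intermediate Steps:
$m = \frac{8}{7}$ ($m = \frac{1}{7} \cdot 8 = \frac{8}{7} \approx 1.1429$)
$b = - \frac{8}{35}$ ($b = \frac{8}{7 \left(-5\right)} = \frac{8}{7} \left(- \frac{1}{5}\right) = - \frac{8}{35} \approx -0.22857$)
$W{\left(1,H{\left(4 \right)} \right)} b p = 3 \left(- \frac{8}{35}\right) 15 = \left(- \frac{24}{35}\right) 15 = - \frac{72}{7}$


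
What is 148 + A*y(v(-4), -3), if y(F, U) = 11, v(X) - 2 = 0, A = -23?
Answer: -105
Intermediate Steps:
v(X) = 2 (v(X) = 2 + 0 = 2)
148 + A*y(v(-4), -3) = 148 - 23*11 = 148 - 253 = -105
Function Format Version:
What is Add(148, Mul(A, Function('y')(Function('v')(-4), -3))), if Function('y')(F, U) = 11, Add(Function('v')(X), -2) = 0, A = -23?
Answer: -105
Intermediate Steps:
Function('v')(X) = 2 (Function('v')(X) = Add(2, 0) = 2)
Add(148, Mul(A, Function('y')(Function('v')(-4), -3))) = Add(148, Mul(-23, 11)) = Add(148, -253) = -105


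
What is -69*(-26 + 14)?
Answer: 828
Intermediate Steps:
-69*(-26 + 14) = -69*(-12) = 828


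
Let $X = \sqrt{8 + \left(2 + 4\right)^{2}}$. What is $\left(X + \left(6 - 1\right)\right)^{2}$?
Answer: $69 + 20 \sqrt{11} \approx 135.33$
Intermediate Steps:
$X = 2 \sqrt{11}$ ($X = \sqrt{8 + 6^{2}} = \sqrt{8 + 36} = \sqrt{44} = 2 \sqrt{11} \approx 6.6332$)
$\left(X + \left(6 - 1\right)\right)^{2} = \left(2 \sqrt{11} + \left(6 - 1\right)\right)^{2} = \left(2 \sqrt{11} + 5\right)^{2} = \left(5 + 2 \sqrt{11}\right)^{2}$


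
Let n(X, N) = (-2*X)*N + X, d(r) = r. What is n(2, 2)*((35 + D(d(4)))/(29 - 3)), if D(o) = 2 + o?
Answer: -123/13 ≈ -9.4615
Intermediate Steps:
n(X, N) = X - 2*N*X (n(X, N) = -2*N*X + X = X - 2*N*X)
n(2, 2)*((35 + D(d(4)))/(29 - 3)) = (2*(1 - 2*2))*((35 + (2 + 4))/(29 - 3)) = (2*(1 - 4))*((35 + 6)/26) = (2*(-3))*(41*(1/26)) = -6*41/26 = -123/13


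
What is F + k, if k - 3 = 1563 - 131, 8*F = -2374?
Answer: 4553/4 ≈ 1138.3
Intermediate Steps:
F = -1187/4 (F = (⅛)*(-2374) = -1187/4 ≈ -296.75)
k = 1435 (k = 3 + (1563 - 131) = 3 + 1432 = 1435)
F + k = -1187/4 + 1435 = 4553/4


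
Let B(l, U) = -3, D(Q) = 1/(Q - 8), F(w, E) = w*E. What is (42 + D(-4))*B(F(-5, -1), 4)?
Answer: -503/4 ≈ -125.75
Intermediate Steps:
F(w, E) = E*w
D(Q) = 1/(-8 + Q)
(42 + D(-4))*B(F(-5, -1), 4) = (42 + 1/(-8 - 4))*(-3) = (42 + 1/(-12))*(-3) = (42 - 1/12)*(-3) = (503/12)*(-3) = -503/4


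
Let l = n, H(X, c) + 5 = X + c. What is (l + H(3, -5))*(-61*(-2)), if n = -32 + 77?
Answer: 4636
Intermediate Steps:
H(X, c) = -5 + X + c (H(X, c) = -5 + (X + c) = -5 + X + c)
n = 45
l = 45
(l + H(3, -5))*(-61*(-2)) = (45 + (-5 + 3 - 5))*(-61*(-2)) = (45 - 7)*122 = 38*122 = 4636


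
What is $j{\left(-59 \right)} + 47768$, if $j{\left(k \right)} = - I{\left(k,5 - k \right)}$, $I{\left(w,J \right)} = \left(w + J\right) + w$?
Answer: $47822$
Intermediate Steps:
$I{\left(w,J \right)} = J + 2 w$ ($I{\left(w,J \right)} = \left(J + w\right) + w = J + 2 w$)
$j{\left(k \right)} = -5 - k$ ($j{\left(k \right)} = - (\left(5 - k\right) + 2 k) = - (5 + k) = -5 - k$)
$j{\left(-59 \right)} + 47768 = \left(-5 - -59\right) + 47768 = \left(-5 + 59\right) + 47768 = 54 + 47768 = 47822$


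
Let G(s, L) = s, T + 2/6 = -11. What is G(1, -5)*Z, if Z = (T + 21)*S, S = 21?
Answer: 203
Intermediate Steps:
T = -34/3 (T = -⅓ - 11 = -34/3 ≈ -11.333)
Z = 203 (Z = (-34/3 + 21)*21 = (29/3)*21 = 203)
G(1, -5)*Z = 1*203 = 203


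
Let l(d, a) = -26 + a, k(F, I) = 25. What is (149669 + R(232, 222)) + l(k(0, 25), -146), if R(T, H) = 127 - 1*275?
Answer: 149349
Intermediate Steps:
R(T, H) = -148 (R(T, H) = 127 - 275 = -148)
(149669 + R(232, 222)) + l(k(0, 25), -146) = (149669 - 148) + (-26 - 146) = 149521 - 172 = 149349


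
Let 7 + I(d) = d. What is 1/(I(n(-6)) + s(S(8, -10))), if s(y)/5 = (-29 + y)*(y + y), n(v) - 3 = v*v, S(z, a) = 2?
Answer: -1/508 ≈ -0.0019685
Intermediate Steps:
n(v) = 3 + v² (n(v) = 3 + v*v = 3 + v²)
I(d) = -7 + d
s(y) = 10*y*(-29 + y) (s(y) = 5*((-29 + y)*(y + y)) = 5*((-29 + y)*(2*y)) = 5*(2*y*(-29 + y)) = 10*y*(-29 + y))
1/(I(n(-6)) + s(S(8, -10))) = 1/((-7 + (3 + (-6)²)) + 10*2*(-29 + 2)) = 1/((-7 + (3 + 36)) + 10*2*(-27)) = 1/((-7 + 39) - 540) = 1/(32 - 540) = 1/(-508) = -1/508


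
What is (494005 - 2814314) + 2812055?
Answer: 491746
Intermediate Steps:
(494005 - 2814314) + 2812055 = -2320309 + 2812055 = 491746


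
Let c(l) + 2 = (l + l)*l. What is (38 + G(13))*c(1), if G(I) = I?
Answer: 0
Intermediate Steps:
c(l) = -2 + 2*l² (c(l) = -2 + (l + l)*l = -2 + (2*l)*l = -2 + 2*l²)
(38 + G(13))*c(1) = (38 + 13)*(-2 + 2*1²) = 51*(-2 + 2*1) = 51*(-2 + 2) = 51*0 = 0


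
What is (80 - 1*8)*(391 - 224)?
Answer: 12024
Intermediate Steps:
(80 - 1*8)*(391 - 224) = (80 - 8)*167 = 72*167 = 12024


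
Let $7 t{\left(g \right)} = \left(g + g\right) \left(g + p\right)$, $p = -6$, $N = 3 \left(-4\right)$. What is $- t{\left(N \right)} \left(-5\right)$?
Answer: $\frac{2160}{7} \approx 308.57$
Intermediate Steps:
$N = -12$
$t{\left(g \right)} = \frac{2 g \left(-6 + g\right)}{7}$ ($t{\left(g \right)} = \frac{\left(g + g\right) \left(g - 6\right)}{7} = \frac{2 g \left(-6 + g\right)}{7}$)
$- t{\left(N \right)} \left(-5\right) = - \frac{2 \left(-12\right) \left(-6 - 12\right)}{7} \left(-5\right) = - \frac{2 \left(-12\right) \left(-18\right)}{7} \left(-5\right) = \left(-1\right) \frac{432}{7} \left(-5\right) = \left(- \frac{432}{7}\right) \left(-5\right) = \frac{2160}{7}$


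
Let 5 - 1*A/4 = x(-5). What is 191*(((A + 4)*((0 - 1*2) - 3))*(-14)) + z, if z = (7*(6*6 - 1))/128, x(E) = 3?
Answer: 20536565/128 ≈ 1.6044e+5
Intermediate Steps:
A = 8 (A = 20 - 4*3 = 20 - 12 = 8)
z = 245/128 (z = (7*(36 - 1))*(1/128) = (7*35)*(1/128) = 245*(1/128) = 245/128 ≈ 1.9141)
191*(((A + 4)*((0 - 1*2) - 3))*(-14)) + z = 191*(((8 + 4)*((0 - 1*2) - 3))*(-14)) + 245/128 = 191*((12*((0 - 2) - 3))*(-14)) + 245/128 = 191*((12*(-2 - 3))*(-14)) + 245/128 = 191*((12*(-5))*(-14)) + 245/128 = 191*(-60*(-14)) + 245/128 = 191*840 + 245/128 = 160440 + 245/128 = 20536565/128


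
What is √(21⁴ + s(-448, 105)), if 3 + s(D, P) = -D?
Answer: √194926 ≈ 441.50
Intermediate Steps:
s(D, P) = -3 - D
√(21⁴ + s(-448, 105)) = √(21⁴ + (-3 - 1*(-448))) = √(194481 + (-3 + 448)) = √(194481 + 445) = √194926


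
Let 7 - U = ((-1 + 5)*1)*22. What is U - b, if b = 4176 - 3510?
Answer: -747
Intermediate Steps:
b = 666
U = -81 (U = 7 - (-1 + 5)*1*22 = 7 - 4*1*22 = 7 - 4*22 = 7 - 1*88 = 7 - 88 = -81)
U - b = -81 - 1*666 = -81 - 666 = -747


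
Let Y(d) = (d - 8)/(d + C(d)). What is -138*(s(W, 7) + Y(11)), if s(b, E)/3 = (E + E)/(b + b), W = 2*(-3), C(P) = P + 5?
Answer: 1403/3 ≈ 467.67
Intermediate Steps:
C(P) = 5 + P
W = -6
s(b, E) = 3*E/b (s(b, E) = 3*((E + E)/(b + b)) = 3*((2*E)/((2*b))) = 3*((2*E)*(1/(2*b))) = 3*(E/b) = 3*E/b)
Y(d) = (-8 + d)/(5 + 2*d) (Y(d) = (d - 8)/(d + (5 + d)) = (-8 + d)/(5 + 2*d))
-138*(s(W, 7) + Y(11)) = -138*(3*7/(-6) + (-8 + 11)/(5 + 2*11)) = -138*(3*7*(-⅙) + 3/(5 + 22)) = -138*(-7/2 + 3/27) = -138*(-7/2 + (1/27)*3) = -138*(-7/2 + ⅑) = -138*(-61/18) = 1403/3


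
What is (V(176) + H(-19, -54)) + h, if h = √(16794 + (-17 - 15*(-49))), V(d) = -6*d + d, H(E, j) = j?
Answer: -934 + 2*√4378 ≈ -801.67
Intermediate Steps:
V(d) = -5*d
h = 2*√4378 (h = √(16794 + (-17 + 735)) = √(16794 + 718) = √17512 = 2*√4378 ≈ 132.33)
(V(176) + H(-19, -54)) + h = (-5*176 - 54) + 2*√4378 = (-880 - 54) + 2*√4378 = -934 + 2*√4378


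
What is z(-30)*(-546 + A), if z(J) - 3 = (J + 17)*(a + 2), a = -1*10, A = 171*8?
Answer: 87954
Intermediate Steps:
A = 1368
a = -10
z(J) = -133 - 8*J (z(J) = 3 + (J + 17)*(-10 + 2) = 3 + (17 + J)*(-8) = 3 + (-136 - 8*J) = -133 - 8*J)
z(-30)*(-546 + A) = (-133 - 8*(-30))*(-546 + 1368) = (-133 + 240)*822 = 107*822 = 87954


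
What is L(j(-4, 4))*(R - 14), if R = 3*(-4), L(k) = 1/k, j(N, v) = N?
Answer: 13/2 ≈ 6.5000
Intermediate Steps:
R = -12
L(j(-4, 4))*(R - 14) = (-12 - 14)/(-4) = -¼*(-26) = 13/2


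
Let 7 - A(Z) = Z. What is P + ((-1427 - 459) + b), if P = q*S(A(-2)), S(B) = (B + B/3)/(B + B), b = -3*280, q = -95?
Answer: -8368/3 ≈ -2789.3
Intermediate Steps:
A(Z) = 7 - Z
b = -840
S(B) = ⅔ (S(B) = (B + B*(⅓))/((2*B)) = (B + B/3)*(1/(2*B)) = (4*B/3)*(1/(2*B)) = ⅔)
P = -190/3 (P = -95*⅔ = -190/3 ≈ -63.333)
P + ((-1427 - 459) + b) = -190/3 + ((-1427 - 459) - 840) = -190/3 + (-1886 - 840) = -190/3 - 2726 = -8368/3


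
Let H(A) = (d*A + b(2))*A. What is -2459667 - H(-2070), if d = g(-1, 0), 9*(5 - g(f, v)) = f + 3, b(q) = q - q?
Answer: -22931967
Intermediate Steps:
b(q) = 0
g(f, v) = 14/3 - f/9 (g(f, v) = 5 - (f + 3)/9 = 5 - (3 + f)/9 = 5 + (-⅓ - f/9) = 14/3 - f/9)
d = 43/9 (d = 14/3 - ⅑*(-1) = 14/3 + ⅑ = 43/9 ≈ 4.7778)
H(A) = 43*A²/9 (H(A) = (43*A/9 + 0)*A = (43*A/9)*A = 43*A²/9)
-2459667 - H(-2070) = -2459667 - 43*(-2070)²/9 = -2459667 - 43*4284900/9 = -2459667 - 1*20472300 = -2459667 - 20472300 = -22931967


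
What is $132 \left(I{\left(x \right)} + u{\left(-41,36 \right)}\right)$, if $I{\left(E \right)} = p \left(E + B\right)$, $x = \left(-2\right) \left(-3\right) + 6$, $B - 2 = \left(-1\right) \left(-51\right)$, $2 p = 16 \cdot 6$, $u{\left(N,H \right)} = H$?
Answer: $416592$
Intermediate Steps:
$p = 48$ ($p = \frac{16 \cdot 6}{2} = \frac{1}{2} \cdot 96 = 48$)
$B = 53$ ($B = 2 - -51 = 2 + 51 = 53$)
$x = 12$ ($x = 6 + 6 = 12$)
$I{\left(E \right)} = 2544 + 48 E$ ($I{\left(E \right)} = 48 \left(E + 53\right) = 48 \left(53 + E\right) = 2544 + 48 E$)
$132 \left(I{\left(x \right)} + u{\left(-41,36 \right)}\right) = 132 \left(\left(2544 + 48 \cdot 12\right) + 36\right) = 132 \left(\left(2544 + 576\right) + 36\right) = 132 \left(3120 + 36\right) = 132 \cdot 3156 = 416592$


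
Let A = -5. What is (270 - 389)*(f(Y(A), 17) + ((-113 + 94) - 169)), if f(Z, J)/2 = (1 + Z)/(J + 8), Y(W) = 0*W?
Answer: 559062/25 ≈ 22362.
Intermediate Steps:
Y(W) = 0
f(Z, J) = 2*(1 + Z)/(8 + J) (f(Z, J) = 2*((1 + Z)/(J + 8)) = 2*((1 + Z)/(8 + J)) = 2*(1 + Z)/(8 + J))
(270 - 389)*(f(Y(A), 17) + ((-113 + 94) - 169)) = (270 - 389)*(2*(1 + 0)/(8 + 17) + ((-113 + 94) - 169)) = -119*(2*1/25 + (-19 - 169)) = -119*(2*(1/25)*1 - 188) = -119*(2/25 - 188) = -119*(-4698/25) = 559062/25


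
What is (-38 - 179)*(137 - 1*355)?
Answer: 47306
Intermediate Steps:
(-38 - 179)*(137 - 1*355) = -217*(137 - 355) = -217*(-218) = 47306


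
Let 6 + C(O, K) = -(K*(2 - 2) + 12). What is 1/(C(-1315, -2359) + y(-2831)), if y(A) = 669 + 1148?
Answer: 1/1799 ≈ 0.00055586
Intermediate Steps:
y(A) = 1817
C(O, K) = -18 (C(O, K) = -6 - (K*(2 - 2) + 12) = -6 - (K*0 + 12) = -6 - (0 + 12) = -6 - 1*12 = -6 - 12 = -18)
1/(C(-1315, -2359) + y(-2831)) = 1/(-18 + 1817) = 1/1799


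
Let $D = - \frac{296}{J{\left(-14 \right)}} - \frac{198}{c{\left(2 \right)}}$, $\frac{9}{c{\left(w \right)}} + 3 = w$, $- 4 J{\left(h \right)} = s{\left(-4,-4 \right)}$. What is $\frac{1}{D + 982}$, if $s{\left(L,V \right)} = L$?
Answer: $\frac{1}{708} \approx 0.0014124$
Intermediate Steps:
$J{\left(h \right)} = 1$ ($J{\left(h \right)} = \left(- \frac{1}{4}\right) \left(-4\right) = 1$)
$c{\left(w \right)} = \frac{9}{-3 + w}$
$D = -274$ ($D = - \frac{296}{1} - \frac{198}{9 \frac{1}{-3 + 2}} = \left(-296\right) 1 - \frac{198}{9 \frac{1}{-1}} = -296 - \frac{198}{9 \left(-1\right)} = -296 - \frac{198}{-9} = -296 - -22 = -296 + 22 = -274$)
$\frac{1}{D + 982} = \frac{1}{-274 + 982} = \frac{1}{708}$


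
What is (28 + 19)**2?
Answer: 2209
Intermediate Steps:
(28 + 19)**2 = 47**2 = 2209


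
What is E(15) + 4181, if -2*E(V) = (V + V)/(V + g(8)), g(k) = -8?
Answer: 29252/7 ≈ 4178.9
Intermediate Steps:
E(V) = -V/(-8 + V) (E(V) = -(V + V)/(2*(V - 8)) = -2*V/(2*(-8 + V)) = -V/(-8 + V))
E(15) + 4181 = -1*15/(-8 + 15) + 4181 = -1*15/7 + 4181 = -1*15*⅐ + 4181 = -15/7 + 4181 = 29252/7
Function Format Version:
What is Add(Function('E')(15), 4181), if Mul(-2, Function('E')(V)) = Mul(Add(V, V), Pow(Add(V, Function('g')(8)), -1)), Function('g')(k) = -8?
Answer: Rational(29252, 7) ≈ 4178.9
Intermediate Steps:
Function('E')(V) = Mul(-1, V, Pow(Add(-8, V), -1)) (Function('E')(V) = Mul(Rational(-1, 2), Mul(Add(V, V), Pow(Add(V, -8), -1))) = Mul(Rational(-1, 2), Mul(Mul(2, V), Pow(Add(-8, V), -1))) = Mul(Rational(-1, 2), Mul(2, V, Pow(Add(-8, V), -1))) = Mul(-1, V, Pow(Add(-8, V), -1)))
Add(Function('E')(15), 4181) = Add(Mul(-1, 15, Pow(Add(-8, 15), -1)), 4181) = Add(Mul(-1, 15, Pow(7, -1)), 4181) = Add(Mul(-1, 15, Rational(1, 7)), 4181) = Add(Rational(-15, 7), 4181) = Rational(29252, 7)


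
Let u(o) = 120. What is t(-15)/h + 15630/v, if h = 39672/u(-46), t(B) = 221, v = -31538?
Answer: 4506550/26066157 ≈ 0.17289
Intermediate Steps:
h = 1653/5 (h = 39672/120 = 39672*(1/120) = 1653/5 ≈ 330.60)
t(-15)/h + 15630/v = 221/(1653/5) + 15630/(-31538) = 221*(5/1653) + 15630*(-1/31538) = 1105/1653 - 7815/15769 = 4506550/26066157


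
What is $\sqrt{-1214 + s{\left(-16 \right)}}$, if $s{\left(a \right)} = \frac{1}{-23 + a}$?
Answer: $\frac{i \sqrt{1846533}}{39} \approx 34.843 i$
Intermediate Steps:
$\sqrt{-1214 + s{\left(-16 \right)}} = \sqrt{-1214 + \frac{1}{-23 - 16}} = \sqrt{-1214 + \frac{1}{-39}} = \sqrt{-1214 - \frac{1}{39}} = \sqrt{- \frac{47347}{39}} = \frac{i \sqrt{1846533}}{39}$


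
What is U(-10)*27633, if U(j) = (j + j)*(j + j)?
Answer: 11053200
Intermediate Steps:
U(j) = 4*j² (U(j) = (2*j)*(2*j) = 4*j²)
U(-10)*27633 = (4*(-10)²)*27633 = (4*100)*27633 = 400*27633 = 11053200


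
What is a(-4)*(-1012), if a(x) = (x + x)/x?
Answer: -2024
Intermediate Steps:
a(x) = 2 (a(x) = (2*x)/x = 2)
a(-4)*(-1012) = 2*(-1012) = -2024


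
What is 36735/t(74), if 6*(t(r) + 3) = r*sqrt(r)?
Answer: 198369/20245 + 815517*sqrt(74)/20245 ≈ 356.32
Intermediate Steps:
t(r) = -3 + r**(3/2)/6 (t(r) = -3 + (r*sqrt(r))/6 = -3 + r**(3/2)/6)
36735/t(74) = 36735/(-3 + 74**(3/2)/6) = 36735/(-3 + (74*sqrt(74))/6) = 36735/(-3 + 37*sqrt(74)/3)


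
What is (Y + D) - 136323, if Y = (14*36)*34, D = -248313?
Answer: -367500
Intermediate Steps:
Y = 17136 (Y = 504*34 = 17136)
(Y + D) - 136323 = (17136 - 248313) - 136323 = -231177 - 136323 = -367500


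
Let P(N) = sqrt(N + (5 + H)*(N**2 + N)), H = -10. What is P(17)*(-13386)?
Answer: -13386*I*sqrt(1513) ≈ -5.2068e+5*I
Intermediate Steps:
P(N) = sqrt(-5*N**2 - 4*N) (P(N) = sqrt(N + (5 - 10)*(N**2 + N)) = sqrt(N - 5*(N + N**2)) = sqrt(N + (-5*N - 5*N**2)) = sqrt(-5*N**2 - 4*N))
P(17)*(-13386) = sqrt(17*(-4 - 5*17))*(-13386) = sqrt(17*(-4 - 85))*(-13386) = sqrt(17*(-89))*(-13386) = sqrt(-1513)*(-13386) = (I*sqrt(1513))*(-13386) = -13386*I*sqrt(1513)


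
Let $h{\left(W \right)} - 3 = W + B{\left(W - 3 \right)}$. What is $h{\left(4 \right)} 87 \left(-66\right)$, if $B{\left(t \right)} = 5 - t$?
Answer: $-63162$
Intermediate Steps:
$h{\left(W \right)} = 11$ ($h{\left(W \right)} = 3 + \left(W - \left(-5 - 3 + W\right)\right) = 3 + \left(W - \left(-8 + W\right)\right) = 3 + 8 = 11$)
$h{\left(4 \right)} 87 \left(-66\right) = 11 \cdot 87 \left(-66\right) = 957 \left(-66\right) = -63162$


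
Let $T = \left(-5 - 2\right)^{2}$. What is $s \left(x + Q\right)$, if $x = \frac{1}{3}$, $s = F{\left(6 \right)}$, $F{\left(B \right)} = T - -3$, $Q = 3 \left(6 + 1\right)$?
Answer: $\frac{3328}{3} \approx 1109.3$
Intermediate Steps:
$T = 49$ ($T = \left(-7\right)^{2} = 49$)
$Q = 21$ ($Q = 3 \cdot 7 = 21$)
$F{\left(B \right)} = 52$ ($F{\left(B \right)} = 49 - -3 = 49 + 3 = 52$)
$s = 52$
$x = \frac{1}{3} \approx 0.33333$
$s \left(x + Q\right) = 52 \left(\frac{1}{3} + 21\right) = 52 \cdot \frac{64}{3} = \frac{3328}{3}$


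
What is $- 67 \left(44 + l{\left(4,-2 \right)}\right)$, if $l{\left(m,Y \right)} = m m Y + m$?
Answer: $-1072$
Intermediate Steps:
$l{\left(m,Y \right)} = m + Y m^{2}$ ($l{\left(m,Y \right)} = m^{2} Y + m = Y m^{2} + m = m + Y m^{2}$)
$- 67 \left(44 + l{\left(4,-2 \right)}\right) = - 67 \left(44 + 4 \left(1 - 8\right)\right) = - 67 \left(44 + 4 \left(-7\right)\right) = - 67 \left(44 - 28\right) = \left(-67\right) 16 = -1072$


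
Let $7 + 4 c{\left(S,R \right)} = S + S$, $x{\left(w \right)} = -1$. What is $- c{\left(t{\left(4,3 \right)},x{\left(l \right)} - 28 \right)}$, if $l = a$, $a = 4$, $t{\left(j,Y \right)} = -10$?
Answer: $\frac{27}{4} \approx 6.75$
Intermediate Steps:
$l = 4$
$c{\left(S,R \right)} = - \frac{7}{4} + \frac{S}{2}$ ($c{\left(S,R \right)} = - \frac{7}{4} + \frac{S + S}{4} = - \frac{7}{4} + \frac{2 S}{4} = - \frac{7}{4} + \frac{S}{2}$)
$- c{\left(t{\left(4,3 \right)},x{\left(l \right)} - 28 \right)} = - (- \frac{7}{4} + \frac{1}{2} \left(-10\right)) = - (- \frac{7}{4} - 5) = \left(-1\right) \left(- \frac{27}{4}\right) = \frac{27}{4}$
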